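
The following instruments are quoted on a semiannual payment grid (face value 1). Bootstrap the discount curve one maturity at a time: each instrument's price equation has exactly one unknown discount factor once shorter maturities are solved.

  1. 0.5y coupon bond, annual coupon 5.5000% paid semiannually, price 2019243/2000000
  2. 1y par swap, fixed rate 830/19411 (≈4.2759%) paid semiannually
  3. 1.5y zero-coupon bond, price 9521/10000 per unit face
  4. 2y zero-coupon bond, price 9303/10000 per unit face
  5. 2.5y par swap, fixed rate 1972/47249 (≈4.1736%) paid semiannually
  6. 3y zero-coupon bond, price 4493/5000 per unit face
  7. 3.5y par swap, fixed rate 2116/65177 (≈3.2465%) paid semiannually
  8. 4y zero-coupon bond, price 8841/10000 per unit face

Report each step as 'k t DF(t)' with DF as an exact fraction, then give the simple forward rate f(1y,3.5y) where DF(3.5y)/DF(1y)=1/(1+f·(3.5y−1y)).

1 1/2 4913/5000
2 1 1917/2000
3 3/2 9521/10000
4 2 9303/10000
5 5/2 4507/5000
6 3 4493/5000
7 7/2 4471/5000
8 4 8841/10000
f(1y,3.5y) = ((1917/2000)/(4471/5000) − 1)/(5/2) = 643/22355 ≈ 2.8763%

step 1 [0.5y] bond c/2=11/400: DF=(2019243/2000000 − 11/400·(0))/(1+11/400) = 4913/5000 ≈ 0.982600
step 2 [1y] swap r/2=415/19411: DF=(1 − 415/19411·(0.982600))/(1+415/19411) = 1917/2000 ≈ 0.958500
step 3 [1.5y] zero: DF = P = 9521/10000 ≈ 0.952100
step 4 [2y] zero: DF = P = 9303/10000 ≈ 0.930300
step 5 [2.5y] swap r/2=986/47249: DF=(1 − 986/47249·(0.982600+0.958500+0.952100+0.930300))/(1+986/47249) = 4507/5000 ≈ 0.901400
step 6 [3y] zero: DF = P = 4493/5000 ≈ 0.898600
step 7 [3.5y] swap r/2=1058/65177: DF=(1 − 1058/65177·(0.982600+0.958500+0.952100+0.930300+0.901400+0.898600))/(1+1058/65177) = 4471/5000 ≈ 0.894200
step 8 [4y] zero: DF = P = 8841/10000 ≈ 0.884100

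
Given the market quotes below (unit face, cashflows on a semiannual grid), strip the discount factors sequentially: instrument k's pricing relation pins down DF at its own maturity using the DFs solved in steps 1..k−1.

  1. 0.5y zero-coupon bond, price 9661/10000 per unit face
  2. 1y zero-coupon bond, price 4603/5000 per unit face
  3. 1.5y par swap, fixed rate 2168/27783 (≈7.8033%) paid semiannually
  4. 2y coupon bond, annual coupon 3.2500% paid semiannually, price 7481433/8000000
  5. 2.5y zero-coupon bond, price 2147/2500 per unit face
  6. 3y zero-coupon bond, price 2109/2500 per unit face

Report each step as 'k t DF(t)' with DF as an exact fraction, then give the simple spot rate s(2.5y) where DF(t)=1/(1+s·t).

1 1/2 9661/10000
2 1 4603/5000
3 3/2 2229/2500
4 2 4379/5000
5 5/2 2147/2500
6 3 2109/2500
s(2.5y) = (1/(2147/2500) − 1)/(5/2) = 706/10735 ≈ 6.5766%

step 1 [0.5y] zero: DF = P = 9661/10000 ≈ 0.966100
step 2 [1y] zero: DF = P = 4603/5000 ≈ 0.920600
step 3 [1.5y] swap r/2=1084/27783: DF=(1 − 1084/27783·(0.966100+0.920600))/(1+1084/27783) = 2229/2500 ≈ 0.891600
step 4 [2y] bond c/2=13/800: DF=(7481433/8000000 − 13/800·(0.966100+0.920600+0.891600))/(1+13/800) = 4379/5000 ≈ 0.875800
step 5 [2.5y] zero: DF = P = 2147/2500 ≈ 0.858800
step 6 [3y] zero: DF = P = 2109/2500 ≈ 0.843600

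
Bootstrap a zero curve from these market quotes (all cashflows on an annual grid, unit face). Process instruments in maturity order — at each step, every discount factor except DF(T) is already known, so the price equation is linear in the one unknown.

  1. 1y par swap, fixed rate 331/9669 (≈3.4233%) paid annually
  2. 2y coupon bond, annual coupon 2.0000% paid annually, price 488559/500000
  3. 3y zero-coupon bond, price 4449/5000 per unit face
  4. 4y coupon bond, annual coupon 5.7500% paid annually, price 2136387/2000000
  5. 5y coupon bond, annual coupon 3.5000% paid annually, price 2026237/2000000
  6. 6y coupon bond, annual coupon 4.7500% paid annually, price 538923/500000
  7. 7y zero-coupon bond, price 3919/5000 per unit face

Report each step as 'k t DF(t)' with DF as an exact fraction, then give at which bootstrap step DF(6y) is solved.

step 1 [1y] swap r/1=331/9669: DF=(1 − 331/9669·(0))/(1+331/9669) = 9669/10000 ≈ 0.966900
step 2 [2y] bond c/1=1/50: DF=(488559/500000 − 1/50·(0.966900))/(1+1/50) = 939/1000 ≈ 0.939000
step 3 [3y] zero: DF = P = 4449/5000 ≈ 0.889800
step 4 [4y] bond c/1=23/400: DF=(2136387/2000000 − 23/400·(0.966900+0.939000+0.889800))/(1+23/400) = 8581/10000 ≈ 0.858100
step 5 [5y] bond c/1=7/200: DF=(2026237/2000000 − 7/200·(0.966900+0.939000+0.889800+0.858100))/(1+7/200) = 8553/10000 ≈ 0.855300
step 6 [6y] bond c/1=19/400: DF=(538923/500000 − 19/400·(0.966900+0.939000+0.889800+0.858100+0.855300))/(1+19/400) = 1649/2000 ≈ 0.824500
step 7 [7y] zero: DF = P = 3919/5000 ≈ 0.783800

1 1 9669/10000
2 2 939/1000
3 3 4449/5000
4 4 8581/10000
5 5 8553/10000
6 6 1649/2000
7 7 3919/5000
DF(6y) is solved at step 6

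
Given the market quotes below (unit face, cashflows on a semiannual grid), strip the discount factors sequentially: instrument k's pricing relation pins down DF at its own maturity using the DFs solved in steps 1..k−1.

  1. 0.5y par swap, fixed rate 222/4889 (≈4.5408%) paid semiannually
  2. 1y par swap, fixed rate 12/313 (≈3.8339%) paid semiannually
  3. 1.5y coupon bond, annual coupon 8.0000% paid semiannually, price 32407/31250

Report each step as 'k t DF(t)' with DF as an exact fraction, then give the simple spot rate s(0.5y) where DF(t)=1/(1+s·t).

step 1 [0.5y] swap r/2=111/4889: DF=(1 − 111/4889·(0))/(1+111/4889) = 4889/5000 ≈ 0.977800
step 2 [1y] swap r/2=6/313: DF=(1 − 6/313·(0.977800))/(1+6/313) = 2407/2500 ≈ 0.962800
step 3 [1.5y] bond c/2=1/25: DF=(32407/31250 − 1/25·(0.977800+0.962800))/(1+1/25) = 369/400 ≈ 0.922500

1 1/2 4889/5000
2 1 2407/2500
3 3/2 369/400
s(0.5y) = (1/(4889/5000) − 1)/(1/2) = 222/4889 ≈ 4.5408%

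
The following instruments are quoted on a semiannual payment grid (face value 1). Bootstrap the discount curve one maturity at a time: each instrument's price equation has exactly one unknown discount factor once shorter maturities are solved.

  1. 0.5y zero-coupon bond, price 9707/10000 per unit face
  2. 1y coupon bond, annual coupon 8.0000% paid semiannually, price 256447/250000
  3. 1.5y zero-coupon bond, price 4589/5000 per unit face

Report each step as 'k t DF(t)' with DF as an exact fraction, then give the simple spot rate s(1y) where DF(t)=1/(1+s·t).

1 1/2 9707/10000
2 1 949/1000
3 3/2 4589/5000
s(1y) = (1/(949/1000) − 1)/(1) = 51/949 ≈ 5.3741%

step 1 [0.5y] zero: DF = P = 9707/10000 ≈ 0.970700
step 2 [1y] bond c/2=1/25: DF=(256447/250000 − 1/25·(0.970700))/(1+1/25) = 949/1000 ≈ 0.949000
step 3 [1.5y] zero: DF = P = 4589/5000 ≈ 0.917800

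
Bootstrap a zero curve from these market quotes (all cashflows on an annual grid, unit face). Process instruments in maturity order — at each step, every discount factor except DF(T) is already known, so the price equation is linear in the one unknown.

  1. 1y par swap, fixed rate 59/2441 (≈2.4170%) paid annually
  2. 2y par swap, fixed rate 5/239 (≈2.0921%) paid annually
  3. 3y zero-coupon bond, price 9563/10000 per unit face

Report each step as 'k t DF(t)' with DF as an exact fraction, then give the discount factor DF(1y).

1 1 2441/2500
2 2 1919/2000
3 3 9563/10000
DF(1y) = 2441/2500 ≈ 0.976400

step 1 [1y] swap r/1=59/2441: DF=(1 − 59/2441·(0))/(1+59/2441) = 2441/2500 ≈ 0.976400
step 2 [2y] swap r/1=5/239: DF=(1 − 5/239·(0.976400))/(1+5/239) = 1919/2000 ≈ 0.959500
step 3 [3y] zero: DF = P = 9563/10000 ≈ 0.956300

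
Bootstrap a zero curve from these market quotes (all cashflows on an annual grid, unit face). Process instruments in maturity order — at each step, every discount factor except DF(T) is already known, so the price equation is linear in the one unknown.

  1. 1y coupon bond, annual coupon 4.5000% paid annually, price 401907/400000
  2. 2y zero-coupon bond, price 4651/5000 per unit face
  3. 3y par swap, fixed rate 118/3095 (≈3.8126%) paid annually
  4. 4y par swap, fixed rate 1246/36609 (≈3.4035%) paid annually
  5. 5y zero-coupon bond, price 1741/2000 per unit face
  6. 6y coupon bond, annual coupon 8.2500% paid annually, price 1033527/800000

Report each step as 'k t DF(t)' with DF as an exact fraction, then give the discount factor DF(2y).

1 1 1923/2000
2 2 4651/5000
3 3 4469/5000
4 4 4377/5000
5 5 1741/2000
6 6 8481/10000
DF(2y) = 4651/5000 ≈ 0.930200

step 1 [1y] bond c/1=9/200: DF=(401907/400000 − 9/200·(0))/(1+9/200) = 1923/2000 ≈ 0.961500
step 2 [2y] zero: DF = P = 4651/5000 ≈ 0.930200
step 3 [3y] swap r/1=118/3095: DF=(1 − 118/3095·(0.961500+0.930200))/(1+118/3095) = 4469/5000 ≈ 0.893800
step 4 [4y] swap r/1=1246/36609: DF=(1 − 1246/36609·(0.961500+0.930200+0.893800))/(1+1246/36609) = 4377/5000 ≈ 0.875400
step 5 [5y] zero: DF = P = 1741/2000 ≈ 0.870500
step 6 [6y] bond c/1=33/400: DF=(1033527/800000 − 33/400·(0.961500+0.930200+0.893800+0.875400+0.870500))/(1+33/400) = 8481/10000 ≈ 0.848100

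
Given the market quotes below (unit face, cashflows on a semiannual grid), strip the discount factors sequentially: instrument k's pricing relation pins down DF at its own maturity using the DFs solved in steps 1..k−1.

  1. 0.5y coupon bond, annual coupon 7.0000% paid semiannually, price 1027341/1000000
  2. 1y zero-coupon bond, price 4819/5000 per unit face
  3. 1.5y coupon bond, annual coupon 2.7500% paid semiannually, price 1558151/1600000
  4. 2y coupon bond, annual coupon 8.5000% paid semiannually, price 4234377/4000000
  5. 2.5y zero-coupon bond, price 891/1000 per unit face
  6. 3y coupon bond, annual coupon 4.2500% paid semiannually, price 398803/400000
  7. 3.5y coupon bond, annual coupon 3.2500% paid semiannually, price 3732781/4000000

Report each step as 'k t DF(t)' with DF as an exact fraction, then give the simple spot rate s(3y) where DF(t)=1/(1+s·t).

step 1 [0.5y] bond c/2=7/200: DF=(1027341/1000000 − 7/200·(0))/(1+7/200) = 4963/5000 ≈ 0.992600
step 2 [1y] zero: DF = P = 4819/5000 ≈ 0.963800
step 3 [1.5y] bond c/2=11/800: DF=(1558151/1600000 − 11/800·(0.992600+0.963800))/(1+11/800) = 9341/10000 ≈ 0.934100
step 4 [2y] bond c/2=17/400: DF=(4234377/4000000 − 17/400·(0.992600+0.963800+0.934100))/(1+17/400) = 561/625 ≈ 0.897600
step 5 [2.5y] zero: DF = P = 891/1000 ≈ 0.891000
step 6 [3y] bond c/2=17/800: DF=(398803/400000 − 17/800·(0.992600+0.963800+0.934100+0.897600+0.891000))/(1+17/800) = 8789/10000 ≈ 0.878900
step 7 [3.5y] bond c/2=13/800: DF=(3732781/4000000 − 13/800·(0.992600+0.963800+0.934100+0.897600+0.891000+0.878900))/(1+13/800) = 4147/5000 ≈ 0.829400

1 1/2 4963/5000
2 1 4819/5000
3 3/2 9341/10000
4 2 561/625
5 5/2 891/1000
6 3 8789/10000
7 7/2 4147/5000
s(3y) = (1/(8789/10000) − 1)/(3) = 1211/26367 ≈ 4.5929%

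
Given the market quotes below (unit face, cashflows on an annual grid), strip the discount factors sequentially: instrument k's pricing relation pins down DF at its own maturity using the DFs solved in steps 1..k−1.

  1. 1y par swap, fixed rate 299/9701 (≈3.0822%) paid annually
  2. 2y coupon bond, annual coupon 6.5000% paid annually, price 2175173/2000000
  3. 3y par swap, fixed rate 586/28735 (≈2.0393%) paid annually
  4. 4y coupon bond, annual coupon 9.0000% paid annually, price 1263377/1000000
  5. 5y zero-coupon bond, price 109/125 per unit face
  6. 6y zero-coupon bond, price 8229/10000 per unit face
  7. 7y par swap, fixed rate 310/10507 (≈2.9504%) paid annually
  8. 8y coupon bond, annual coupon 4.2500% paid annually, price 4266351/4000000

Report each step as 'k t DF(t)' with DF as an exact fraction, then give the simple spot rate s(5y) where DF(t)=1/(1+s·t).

step 1 [1y] swap r/1=299/9701: DF=(1 − 299/9701·(0))/(1+299/9701) = 9701/10000 ≈ 0.970100
step 2 [2y] bond c/1=13/200: DF=(2175173/2000000 − 13/200·(0.970100))/(1+13/200) = 481/500 ≈ 0.962000
step 3 [3y] swap r/1=586/28735: DF=(1 − 586/28735·(0.970100+0.962000))/(1+586/28735) = 4707/5000 ≈ 0.941400
step 4 [4y] bond c/1=9/100: DF=(1263377/1000000 − 9/100·(0.970100+0.962000+0.941400))/(1+9/100) = 4609/5000 ≈ 0.921800
step 5 [5y] zero: DF = P = 109/125 ≈ 0.872000
step 6 [6y] zero: DF = P = 8229/10000 ≈ 0.822900
step 7 [7y] swap r/1=310/10507: DF=(1 − 310/10507·(0.970100+0.962000+0.941400+0.921800+0.872000+0.822900))/(1+310/10507) = 407/500 ≈ 0.814000
step 8 [8y] bond c/1=17/400: DF=(4266351/4000000 − 17/400·(0.970100+0.962000+0.941400+0.921800+0.872000+0.822900+0.814000))/(1+17/400) = 7661/10000 ≈ 0.766100

1 1 9701/10000
2 2 481/500
3 3 4707/5000
4 4 4609/5000
5 5 109/125
6 6 8229/10000
7 7 407/500
8 8 7661/10000
s(5y) = (1/(109/125) − 1)/(5) = 16/545 ≈ 2.9358%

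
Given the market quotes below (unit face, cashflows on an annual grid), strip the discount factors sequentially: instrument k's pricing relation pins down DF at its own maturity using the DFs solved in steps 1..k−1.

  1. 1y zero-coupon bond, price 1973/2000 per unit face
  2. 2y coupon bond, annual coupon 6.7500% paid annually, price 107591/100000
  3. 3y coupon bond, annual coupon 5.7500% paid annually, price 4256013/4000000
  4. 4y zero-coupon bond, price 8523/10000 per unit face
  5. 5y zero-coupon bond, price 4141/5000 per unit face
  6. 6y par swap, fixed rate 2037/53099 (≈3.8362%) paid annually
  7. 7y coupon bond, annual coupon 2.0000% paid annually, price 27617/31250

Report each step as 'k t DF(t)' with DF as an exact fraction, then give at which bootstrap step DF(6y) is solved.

step 1 [1y] zero: DF = P = 1973/2000 ≈ 0.986500
step 2 [2y] bond c/1=27/400: DF=(107591/100000 − 27/400·(0.986500))/(1+27/400) = 1891/2000 ≈ 0.945500
step 3 [3y] bond c/1=23/400: DF=(4256013/4000000 − 23/400·(0.986500+0.945500))/(1+23/400) = 9011/10000 ≈ 0.901100
step 4 [4y] zero: DF = P = 8523/10000 ≈ 0.852300
step 5 [5y] zero: DF = P = 4141/5000 ≈ 0.828200
step 6 [6y] swap r/1=2037/53099: DF=(1 − 2037/53099·(0.986500+0.945500+0.901100+0.852300+0.828200))/(1+2037/53099) = 7963/10000 ≈ 0.796300
step 7 [7y] bond c/1=1/50: DF=(27617/31250 − 1/50·(0.986500+0.945500+0.901100+0.852300+0.828200+0.796300))/(1+1/50) = 7623/10000 ≈ 0.762300

1 1 1973/2000
2 2 1891/2000
3 3 9011/10000
4 4 8523/10000
5 5 4141/5000
6 6 7963/10000
7 7 7623/10000
DF(6y) is solved at step 6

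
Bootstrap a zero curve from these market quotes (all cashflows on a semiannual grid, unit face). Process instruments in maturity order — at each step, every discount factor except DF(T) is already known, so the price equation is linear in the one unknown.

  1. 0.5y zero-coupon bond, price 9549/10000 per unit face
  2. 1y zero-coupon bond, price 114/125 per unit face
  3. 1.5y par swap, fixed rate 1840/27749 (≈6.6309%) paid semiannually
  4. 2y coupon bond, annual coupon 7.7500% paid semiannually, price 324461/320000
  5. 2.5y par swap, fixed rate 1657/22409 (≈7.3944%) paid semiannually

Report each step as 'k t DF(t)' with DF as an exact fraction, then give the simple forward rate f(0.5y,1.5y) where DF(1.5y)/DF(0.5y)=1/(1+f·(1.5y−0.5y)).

step 1 [0.5y] zero: DF = P = 9549/10000 ≈ 0.954900
step 2 [1y] zero: DF = P = 114/125 ≈ 0.912000
step 3 [1.5y] swap r/2=920/27749: DF=(1 − 920/27749·(0.954900+0.912000))/(1+920/27749) = 227/250 ≈ 0.908000
step 4 [2y] bond c/2=31/800: DF=(324461/320000 − 31/800·(0.954900+0.912000+0.908000))/(1+31/800) = 4363/5000 ≈ 0.872600
step 5 [2.5y] swap r/2=1657/44818: DF=(1 − 1657/44818·(0.954900+0.912000+0.908000+0.872600))/(1+1657/44818) = 8343/10000 ≈ 0.834300

1 1/2 9549/10000
2 1 114/125
3 3/2 227/250
4 2 4363/5000
5 5/2 8343/10000
f(0.5y,1.5y) = ((9549/10000)/(227/250) − 1)/(1) = 469/9080 ≈ 5.1652%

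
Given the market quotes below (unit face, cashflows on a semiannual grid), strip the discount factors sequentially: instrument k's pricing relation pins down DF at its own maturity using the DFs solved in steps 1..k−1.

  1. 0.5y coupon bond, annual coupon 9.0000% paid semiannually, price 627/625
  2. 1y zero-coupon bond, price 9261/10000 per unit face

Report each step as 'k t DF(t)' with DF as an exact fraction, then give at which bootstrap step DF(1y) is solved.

step 1 [0.5y] bond c/2=9/200: DF=(627/625 − 9/200·(0))/(1+9/200) = 24/25 ≈ 0.960000
step 2 [1y] zero: DF = P = 9261/10000 ≈ 0.926100

1 1/2 24/25
2 1 9261/10000
DF(1y) is solved at step 2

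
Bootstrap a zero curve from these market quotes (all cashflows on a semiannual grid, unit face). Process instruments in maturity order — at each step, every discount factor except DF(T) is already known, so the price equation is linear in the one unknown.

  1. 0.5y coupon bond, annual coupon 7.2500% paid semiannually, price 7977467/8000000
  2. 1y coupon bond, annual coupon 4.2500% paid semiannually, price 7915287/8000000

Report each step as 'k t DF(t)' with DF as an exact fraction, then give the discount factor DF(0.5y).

1 1/2 9623/10000
2 1 593/625
DF(0.5y) = 9623/10000 ≈ 0.962300

step 1 [0.5y] bond c/2=29/800: DF=(7977467/8000000 − 29/800·(0))/(1+29/800) = 9623/10000 ≈ 0.962300
step 2 [1y] bond c/2=17/800: DF=(7915287/8000000 − 17/800·(0.962300))/(1+17/800) = 593/625 ≈ 0.948800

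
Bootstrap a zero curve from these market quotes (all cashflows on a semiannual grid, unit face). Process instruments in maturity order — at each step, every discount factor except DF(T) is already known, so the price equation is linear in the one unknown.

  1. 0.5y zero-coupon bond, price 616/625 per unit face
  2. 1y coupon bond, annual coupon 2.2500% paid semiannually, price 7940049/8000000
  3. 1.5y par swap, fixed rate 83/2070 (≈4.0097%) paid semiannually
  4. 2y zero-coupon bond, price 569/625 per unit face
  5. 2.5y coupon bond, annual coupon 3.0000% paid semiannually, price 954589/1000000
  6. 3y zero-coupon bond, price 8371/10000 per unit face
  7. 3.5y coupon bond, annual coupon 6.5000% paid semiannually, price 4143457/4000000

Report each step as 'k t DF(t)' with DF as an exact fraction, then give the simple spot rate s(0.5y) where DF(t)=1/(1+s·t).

1 1/2 616/625
2 1 1941/2000
3 3/2 9419/10000
4 2 569/625
5 5/2 4421/5000
6 3 8371/10000
7 7/2 2073/2500
s(0.5y) = (1/(616/625) − 1)/(1/2) = 9/308 ≈ 2.9221%

step 1 [0.5y] zero: DF = P = 616/625 ≈ 0.985600
step 2 [1y] bond c/2=9/800: DF=(7940049/8000000 − 9/800·(0.985600))/(1+9/800) = 1941/2000 ≈ 0.970500
step 3 [1.5y] swap r/2=83/4140: DF=(1 − 83/4140·(0.985600+0.970500))/(1+83/4140) = 9419/10000 ≈ 0.941900
step 4 [2y] zero: DF = P = 569/625 ≈ 0.910400
step 5 [2.5y] bond c/2=3/200: DF=(954589/1000000 − 3/200·(0.985600+0.970500+0.941900+0.910400))/(1+3/200) = 4421/5000 ≈ 0.884200
step 6 [3y] zero: DF = P = 8371/10000 ≈ 0.837100
step 7 [3.5y] bond c/2=13/400: DF=(4143457/4000000 − 13/400·(0.985600+0.970500+0.941900+0.910400+0.884200+0.837100))/(1+13/400) = 2073/2500 ≈ 0.829200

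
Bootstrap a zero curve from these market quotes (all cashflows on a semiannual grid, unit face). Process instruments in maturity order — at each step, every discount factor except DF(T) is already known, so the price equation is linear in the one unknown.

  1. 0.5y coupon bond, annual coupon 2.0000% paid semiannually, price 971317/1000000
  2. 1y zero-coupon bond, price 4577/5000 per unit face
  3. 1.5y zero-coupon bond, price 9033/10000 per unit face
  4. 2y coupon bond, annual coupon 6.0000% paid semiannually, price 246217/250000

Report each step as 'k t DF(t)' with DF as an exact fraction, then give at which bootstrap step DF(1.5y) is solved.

1 1/2 9617/10000
2 1 4577/5000
3 3/2 9033/10000
4 2 547/625
DF(1.5y) is solved at step 3

step 1 [0.5y] bond c/2=1/100: DF=(971317/1000000 − 1/100·(0))/(1+1/100) = 9617/10000 ≈ 0.961700
step 2 [1y] zero: DF = P = 4577/5000 ≈ 0.915400
step 3 [1.5y] zero: DF = P = 9033/10000 ≈ 0.903300
step 4 [2y] bond c/2=3/100: DF=(246217/250000 − 3/100·(0.961700+0.915400+0.903300))/(1+3/100) = 547/625 ≈ 0.875200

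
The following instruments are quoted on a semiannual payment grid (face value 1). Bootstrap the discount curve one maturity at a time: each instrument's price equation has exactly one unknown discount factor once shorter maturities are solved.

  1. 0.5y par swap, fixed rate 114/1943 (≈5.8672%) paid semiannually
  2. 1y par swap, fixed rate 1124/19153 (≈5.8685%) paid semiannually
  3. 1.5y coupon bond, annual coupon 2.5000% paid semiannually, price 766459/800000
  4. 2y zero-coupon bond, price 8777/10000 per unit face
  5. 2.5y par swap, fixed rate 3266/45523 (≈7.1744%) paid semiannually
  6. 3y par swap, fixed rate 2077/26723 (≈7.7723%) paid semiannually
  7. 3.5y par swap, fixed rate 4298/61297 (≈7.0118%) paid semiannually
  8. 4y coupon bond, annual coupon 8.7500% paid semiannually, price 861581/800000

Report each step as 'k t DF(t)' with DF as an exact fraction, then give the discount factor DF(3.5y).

1 1/2 1943/2000
2 1 4719/5000
3 3/2 4613/5000
4 2 8777/10000
5 5/2 8367/10000
6 3 7923/10000
7 7/2 7851/10000
8 4 7749/10000
DF(3.5y) = 7851/10000 ≈ 0.785100

step 1 [0.5y] swap r/2=57/1943: DF=(1 − 57/1943·(0))/(1+57/1943) = 1943/2000 ≈ 0.971500
step 2 [1y] swap r/2=562/19153: DF=(1 − 562/19153·(0.971500))/(1+562/19153) = 4719/5000 ≈ 0.943800
step 3 [1.5y] bond c/2=1/80: DF=(766459/800000 − 1/80·(0.971500+0.943800))/(1+1/80) = 4613/5000 ≈ 0.922600
step 4 [2y] zero: DF = P = 8777/10000 ≈ 0.877700
step 5 [2.5y] swap r/2=1633/45523: DF=(1 − 1633/45523·(0.971500+0.943800+0.922600+0.877700))/(1+1633/45523) = 8367/10000 ≈ 0.836700
step 6 [3y] swap r/2=2077/53446: DF=(1 − 2077/53446·(0.971500+0.943800+0.922600+0.877700+0.836700))/(1+2077/53446) = 7923/10000 ≈ 0.792300
step 7 [3.5y] swap r/2=2149/61297: DF=(1 − 2149/61297·(0.971500+0.943800+0.922600+0.877700+0.836700+0.792300))/(1+2149/61297) = 7851/10000 ≈ 0.785100
step 8 [4y] bond c/2=7/160: DF=(861581/800000 − 7/160·(0.971500+0.943800+0.922600+0.877700+0.836700+0.792300+0.785100))/(1+7/160) = 7749/10000 ≈ 0.774900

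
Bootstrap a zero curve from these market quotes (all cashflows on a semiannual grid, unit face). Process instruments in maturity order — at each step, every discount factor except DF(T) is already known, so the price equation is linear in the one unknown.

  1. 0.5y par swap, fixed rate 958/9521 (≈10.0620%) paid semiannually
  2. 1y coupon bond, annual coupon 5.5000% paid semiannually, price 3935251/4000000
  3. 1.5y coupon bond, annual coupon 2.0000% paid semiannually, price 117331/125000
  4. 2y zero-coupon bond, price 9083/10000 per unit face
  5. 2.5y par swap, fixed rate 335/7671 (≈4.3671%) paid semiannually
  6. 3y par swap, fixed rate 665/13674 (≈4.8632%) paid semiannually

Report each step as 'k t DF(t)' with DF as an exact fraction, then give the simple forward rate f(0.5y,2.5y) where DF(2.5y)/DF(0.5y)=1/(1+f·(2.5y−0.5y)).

step 1 [0.5y] swap r/2=479/9521: DF=(1 − 479/9521·(0))/(1+479/9521) = 9521/10000 ≈ 0.952100
step 2 [1y] bond c/2=11/400: DF=(3935251/4000000 − 11/400·(0.952100))/(1+11/400) = 233/250 ≈ 0.932000
step 3 [1.5y] bond c/2=1/100: DF=(117331/125000 − 1/100·(0.952100+0.932000))/(1+1/100) = 9107/10000 ≈ 0.910700
step 4 [2y] zero: DF = P = 9083/10000 ≈ 0.908300
step 5 [2.5y] swap r/2=335/15342: DF=(1 − 335/15342·(0.952100+0.932000+0.910700+0.908300))/(1+335/15342) = 1799/2000 ≈ 0.899500
step 6 [3y] swap r/2=665/27348: DF=(1 − 665/27348·(0.952100+0.932000+0.910700+0.908300+0.899500))/(1+665/27348) = 867/1000 ≈ 0.867000

1 1/2 9521/10000
2 1 233/250
3 3/2 9107/10000
4 2 9083/10000
5 5/2 1799/2000
6 3 867/1000
f(0.5y,2.5y) = ((9521/10000)/(1799/2000) − 1)/(2) = 263/8995 ≈ 2.9238%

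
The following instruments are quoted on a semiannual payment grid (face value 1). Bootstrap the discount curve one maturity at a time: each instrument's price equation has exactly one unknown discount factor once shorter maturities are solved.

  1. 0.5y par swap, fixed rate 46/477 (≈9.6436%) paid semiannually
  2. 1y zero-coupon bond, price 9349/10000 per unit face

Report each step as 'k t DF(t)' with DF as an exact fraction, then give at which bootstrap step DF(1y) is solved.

step 1 [0.5y] swap r/2=23/477: DF=(1 − 23/477·(0))/(1+23/477) = 477/500 ≈ 0.954000
step 2 [1y] zero: DF = P = 9349/10000 ≈ 0.934900

1 1/2 477/500
2 1 9349/10000
DF(1y) is solved at step 2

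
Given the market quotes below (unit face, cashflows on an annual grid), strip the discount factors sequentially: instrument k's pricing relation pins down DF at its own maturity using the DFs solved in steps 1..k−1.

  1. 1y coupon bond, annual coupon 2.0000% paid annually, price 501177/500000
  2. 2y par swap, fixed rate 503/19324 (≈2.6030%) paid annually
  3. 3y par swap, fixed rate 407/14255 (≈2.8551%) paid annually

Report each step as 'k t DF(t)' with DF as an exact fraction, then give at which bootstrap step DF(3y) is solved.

1 1 9827/10000
2 2 9497/10000
3 3 4593/5000
DF(3y) is solved at step 3

step 1 [1y] bond c/1=1/50: DF=(501177/500000 − 1/50·(0))/(1+1/50) = 9827/10000 ≈ 0.982700
step 2 [2y] swap r/1=503/19324: DF=(1 − 503/19324·(0.982700))/(1+503/19324) = 9497/10000 ≈ 0.949700
step 3 [3y] swap r/1=407/14255: DF=(1 − 407/14255·(0.982700+0.949700))/(1+407/14255) = 4593/5000 ≈ 0.918600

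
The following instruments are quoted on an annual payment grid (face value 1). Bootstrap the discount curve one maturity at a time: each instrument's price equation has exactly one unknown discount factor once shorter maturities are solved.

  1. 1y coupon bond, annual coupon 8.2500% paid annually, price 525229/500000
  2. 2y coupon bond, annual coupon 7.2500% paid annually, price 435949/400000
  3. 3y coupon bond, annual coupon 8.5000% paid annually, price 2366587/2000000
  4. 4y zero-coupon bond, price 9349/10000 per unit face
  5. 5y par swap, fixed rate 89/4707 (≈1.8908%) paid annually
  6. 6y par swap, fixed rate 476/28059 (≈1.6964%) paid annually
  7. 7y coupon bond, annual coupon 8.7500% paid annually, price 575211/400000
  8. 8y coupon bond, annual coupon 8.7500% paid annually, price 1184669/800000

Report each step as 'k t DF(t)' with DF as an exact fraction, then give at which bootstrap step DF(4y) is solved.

1 1 1213/1250
2 2 4753/5000
3 3 9401/10000
4 4 9349/10000
5 5 911/1000
6 6 1131/1250
7 7 2177/2500
8 8 8401/10000
DF(4y) is solved at step 4

step 1 [1y] bond c/1=33/400: DF=(525229/500000 − 33/400·(0))/(1+33/400) = 1213/1250 ≈ 0.970400
step 2 [2y] bond c/1=29/400: DF=(435949/400000 − 29/400·(0.970400))/(1+29/400) = 4753/5000 ≈ 0.950600
step 3 [3y] bond c/1=17/200: DF=(2366587/2000000 − 17/200·(0.970400+0.950600))/(1+17/200) = 9401/10000 ≈ 0.940100
step 4 [4y] zero: DF = P = 9349/10000 ≈ 0.934900
step 5 [5y] swap r/1=89/4707: DF=(1 − 89/4707·(0.970400+0.950600+0.940100+0.934900))/(1+89/4707) = 911/1000 ≈ 0.911000
step 6 [6y] swap r/1=476/28059: DF=(1 − 476/28059·(0.970400+0.950600+0.940100+0.934900+0.911000))/(1+476/28059) = 1131/1250 ≈ 0.904800
step 7 [7y] bond c/1=7/80: DF=(575211/400000 − 7/80·(0.970400+0.950600+0.940100+0.934900+0.911000+0.904800))/(1+7/80) = 2177/2500 ≈ 0.870800
step 8 [8y] bond c/1=7/80: DF=(1184669/800000 − 7/80·(0.970400+0.950600+0.940100+0.934900+0.911000+0.904800+0.870800))/(1+7/80) = 8401/10000 ≈ 0.840100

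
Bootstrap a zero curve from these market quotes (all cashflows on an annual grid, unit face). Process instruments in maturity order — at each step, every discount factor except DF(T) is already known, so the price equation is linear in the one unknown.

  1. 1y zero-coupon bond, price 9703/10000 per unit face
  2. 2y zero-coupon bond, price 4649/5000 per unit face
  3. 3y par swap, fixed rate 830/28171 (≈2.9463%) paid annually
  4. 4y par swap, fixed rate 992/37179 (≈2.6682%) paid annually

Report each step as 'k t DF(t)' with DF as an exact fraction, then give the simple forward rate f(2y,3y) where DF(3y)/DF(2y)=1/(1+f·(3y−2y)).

step 1 [1y] zero: DF = P = 9703/10000 ≈ 0.970300
step 2 [2y] zero: DF = P = 4649/5000 ≈ 0.929800
step 3 [3y] swap r/1=830/28171: DF=(1 − 830/28171·(0.970300+0.929800))/(1+830/28171) = 917/1000 ≈ 0.917000
step 4 [4y] swap r/1=992/37179: DF=(1 − 992/37179·(0.970300+0.929800+0.917000))/(1+992/37179) = 563/625 ≈ 0.900800

1 1 9703/10000
2 2 4649/5000
3 3 917/1000
4 4 563/625
f(2y,3y) = ((4649/5000)/(917/1000) − 1)/(1) = 64/4585 ≈ 1.3959%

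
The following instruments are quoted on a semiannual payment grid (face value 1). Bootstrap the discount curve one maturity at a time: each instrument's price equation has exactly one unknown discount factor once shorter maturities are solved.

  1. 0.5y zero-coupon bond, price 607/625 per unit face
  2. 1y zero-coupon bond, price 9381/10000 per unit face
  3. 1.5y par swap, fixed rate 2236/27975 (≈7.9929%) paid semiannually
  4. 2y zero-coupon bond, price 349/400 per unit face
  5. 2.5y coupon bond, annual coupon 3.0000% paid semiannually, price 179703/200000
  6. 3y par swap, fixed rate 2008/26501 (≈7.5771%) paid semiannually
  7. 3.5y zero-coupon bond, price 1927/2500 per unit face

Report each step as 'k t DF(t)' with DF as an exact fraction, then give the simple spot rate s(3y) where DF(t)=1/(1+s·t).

1 1/2 607/625
2 1 9381/10000
3 3/2 4441/5000
4 2 349/400
5 5/2 831/1000
6 3 999/1250
7 7/2 1927/2500
s(3y) = (1/(999/1250) − 1)/(3) = 251/2997 ≈ 8.3750%

step 1 [0.5y] zero: DF = P = 607/625 ≈ 0.971200
step 2 [1y] zero: DF = P = 9381/10000 ≈ 0.938100
step 3 [1.5y] swap r/2=1118/27975: DF=(1 − 1118/27975·(0.971200+0.938100))/(1+1118/27975) = 4441/5000 ≈ 0.888200
step 4 [2y] zero: DF = P = 349/400 ≈ 0.872500
step 5 [2.5y] bond c/2=3/200: DF=(179703/200000 − 3/200·(0.971200+0.938100+0.888200+0.872500))/(1+3/200) = 831/1000 ≈ 0.831000
step 6 [3y] swap r/2=1004/26501: DF=(1 − 1004/26501·(0.971200+0.938100+0.888200+0.872500+0.831000))/(1+1004/26501) = 999/1250 ≈ 0.799200
step 7 [3.5y] zero: DF = P = 1927/2500 ≈ 0.770800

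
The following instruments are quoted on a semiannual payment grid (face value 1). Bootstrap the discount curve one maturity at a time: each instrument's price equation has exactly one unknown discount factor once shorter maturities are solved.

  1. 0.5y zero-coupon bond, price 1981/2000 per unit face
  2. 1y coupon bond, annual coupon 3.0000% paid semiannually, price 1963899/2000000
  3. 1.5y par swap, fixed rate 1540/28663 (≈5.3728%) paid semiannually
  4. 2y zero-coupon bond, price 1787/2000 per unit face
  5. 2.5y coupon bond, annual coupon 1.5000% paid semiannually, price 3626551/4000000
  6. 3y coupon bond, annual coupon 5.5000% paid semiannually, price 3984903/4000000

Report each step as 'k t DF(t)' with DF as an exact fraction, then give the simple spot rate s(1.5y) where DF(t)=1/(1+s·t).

step 1 [0.5y] zero: DF = P = 1981/2000 ≈ 0.990500
step 2 [1y] bond c/2=3/200: DF=(1963899/2000000 − 3/200·(0.990500))/(1+3/200) = 1191/1250 ≈ 0.952800
step 3 [1.5y] swap r/2=770/28663: DF=(1 − 770/28663·(0.990500+0.952800))/(1+770/28663) = 923/1000 ≈ 0.923000
step 4 [2y] zero: DF = P = 1787/2000 ≈ 0.893500
step 5 [2.5y] bond c/2=3/400: DF=(3626551/4000000 − 3/400·(0.990500+0.952800+0.923000+0.893500))/(1+3/400) = 8719/10000 ≈ 0.871900
step 6 [3y] bond c/2=11/400: DF=(3984903/4000000 − 11/400·(0.990500+0.952800+0.923000+0.893500+0.871900))/(1+11/400) = 1057/1250 ≈ 0.845600

1 1/2 1981/2000
2 1 1191/1250
3 3/2 923/1000
4 2 1787/2000
5 5/2 8719/10000
6 3 1057/1250
s(1.5y) = (1/(923/1000) − 1)/(3/2) = 154/2769 ≈ 5.5616%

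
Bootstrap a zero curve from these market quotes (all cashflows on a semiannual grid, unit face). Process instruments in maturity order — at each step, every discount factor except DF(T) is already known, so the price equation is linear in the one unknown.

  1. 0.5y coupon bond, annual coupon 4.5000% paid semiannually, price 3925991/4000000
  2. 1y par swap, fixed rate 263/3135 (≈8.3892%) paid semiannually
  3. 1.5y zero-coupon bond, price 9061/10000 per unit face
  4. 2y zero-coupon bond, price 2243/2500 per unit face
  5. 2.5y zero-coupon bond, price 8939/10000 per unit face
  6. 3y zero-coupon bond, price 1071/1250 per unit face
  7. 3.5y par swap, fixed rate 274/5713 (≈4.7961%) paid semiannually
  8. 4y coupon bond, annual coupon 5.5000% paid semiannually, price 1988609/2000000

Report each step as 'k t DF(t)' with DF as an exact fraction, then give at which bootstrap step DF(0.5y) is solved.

step 1 [0.5y] bond c/2=9/400: DF=(3925991/4000000 − 9/400·(0))/(1+9/400) = 9599/10000 ≈ 0.959900
step 2 [1y] swap r/2=263/6270: DF=(1 − 263/6270·(0.959900))/(1+263/6270) = 9211/10000 ≈ 0.921100
step 3 [1.5y] zero: DF = P = 9061/10000 ≈ 0.906100
step 4 [2y] zero: DF = P = 2243/2500 ≈ 0.897200
step 5 [2.5y] zero: DF = P = 8939/10000 ≈ 0.893900
step 6 [3y] zero: DF = P = 1071/1250 ≈ 0.856800
step 7 [3.5y] swap r/2=137/5713: DF=(1 − 137/5713·(0.959900+0.921100+0.906100+0.897200+0.893900+0.856800))/(1+137/5713) = 8493/10000 ≈ 0.849300
step 8 [4y] bond c/2=11/400: DF=(1988609/2000000 − 11/400·(0.959900+0.921100+0.906100+0.897200+0.893900+0.856800+0.849300))/(1+11/400) = 1599/2000 ≈ 0.799500

1 1/2 9599/10000
2 1 9211/10000
3 3/2 9061/10000
4 2 2243/2500
5 5/2 8939/10000
6 3 1071/1250
7 7/2 8493/10000
8 4 1599/2000
DF(0.5y) is solved at step 1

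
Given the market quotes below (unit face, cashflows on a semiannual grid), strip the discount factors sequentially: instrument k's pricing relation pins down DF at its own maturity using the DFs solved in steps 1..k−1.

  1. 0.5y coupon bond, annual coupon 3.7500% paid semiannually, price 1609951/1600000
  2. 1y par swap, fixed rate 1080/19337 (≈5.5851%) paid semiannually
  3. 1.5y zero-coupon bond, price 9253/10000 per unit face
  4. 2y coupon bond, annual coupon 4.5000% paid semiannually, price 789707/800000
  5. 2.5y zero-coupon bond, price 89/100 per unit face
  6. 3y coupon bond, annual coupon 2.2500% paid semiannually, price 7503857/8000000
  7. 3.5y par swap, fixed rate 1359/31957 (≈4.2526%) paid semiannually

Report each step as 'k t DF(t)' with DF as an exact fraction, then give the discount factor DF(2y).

1 1/2 9877/10000
2 1 473/500
3 3/2 9253/10000
4 2 361/400
5 5/2 89/100
6 3 4379/5000
7 7/2 8641/10000
DF(2y) = 361/400 ≈ 0.902500

step 1 [0.5y] bond c/2=3/160: DF=(1609951/1600000 − 3/160·(0))/(1+3/160) = 9877/10000 ≈ 0.987700
step 2 [1y] swap r/2=540/19337: DF=(1 − 540/19337·(0.987700))/(1+540/19337) = 473/500 ≈ 0.946000
step 3 [1.5y] zero: DF = P = 9253/10000 ≈ 0.925300
step 4 [2y] bond c/2=9/400: DF=(789707/800000 − 9/400·(0.987700+0.946000+0.925300))/(1+9/400) = 361/400 ≈ 0.902500
step 5 [2.5y] zero: DF = P = 89/100 ≈ 0.890000
step 6 [3y] bond c/2=9/800: DF=(7503857/8000000 − 9/800·(0.987700+0.946000+0.925300+0.902500+0.890000))/(1+9/800) = 4379/5000 ≈ 0.875800
step 7 [3.5y] swap r/2=1359/63914: DF=(1 − 1359/63914·(0.987700+0.946000+0.925300+0.902500+0.890000+0.875800))/(1+1359/63914) = 8641/10000 ≈ 0.864100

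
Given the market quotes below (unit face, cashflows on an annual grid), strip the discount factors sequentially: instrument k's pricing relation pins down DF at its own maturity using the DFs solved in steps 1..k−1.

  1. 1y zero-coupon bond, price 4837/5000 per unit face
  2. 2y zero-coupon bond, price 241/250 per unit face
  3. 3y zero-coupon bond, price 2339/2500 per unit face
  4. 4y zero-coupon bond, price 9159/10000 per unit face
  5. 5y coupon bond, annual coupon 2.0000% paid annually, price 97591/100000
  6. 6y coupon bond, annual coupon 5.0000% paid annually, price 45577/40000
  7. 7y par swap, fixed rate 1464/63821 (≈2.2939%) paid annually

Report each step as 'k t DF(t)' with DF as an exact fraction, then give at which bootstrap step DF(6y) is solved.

1 1 4837/5000
2 2 241/250
3 3 2339/2500
4 4 9159/10000
5 5 4413/5000
6 6 863/1000
7 7 1067/1250
DF(6y) is solved at step 6

step 1 [1y] zero: DF = P = 4837/5000 ≈ 0.967400
step 2 [2y] zero: DF = P = 241/250 ≈ 0.964000
step 3 [3y] zero: DF = P = 2339/2500 ≈ 0.935600
step 4 [4y] zero: DF = P = 9159/10000 ≈ 0.915900
step 5 [5y] bond c/1=1/50: DF=(97591/100000 − 1/50·(0.967400+0.964000+0.935600+0.915900))/(1+1/50) = 4413/5000 ≈ 0.882600
step 6 [6y] bond c/1=1/20: DF=(45577/40000 − 1/20·(0.967400+0.964000+0.935600+0.915900+0.882600))/(1+1/20) = 863/1000 ≈ 0.863000
step 7 [7y] swap r/1=1464/63821: DF=(1 − 1464/63821·(0.967400+0.964000+0.935600+0.915900+0.882600+0.863000))/(1+1464/63821) = 1067/1250 ≈ 0.853600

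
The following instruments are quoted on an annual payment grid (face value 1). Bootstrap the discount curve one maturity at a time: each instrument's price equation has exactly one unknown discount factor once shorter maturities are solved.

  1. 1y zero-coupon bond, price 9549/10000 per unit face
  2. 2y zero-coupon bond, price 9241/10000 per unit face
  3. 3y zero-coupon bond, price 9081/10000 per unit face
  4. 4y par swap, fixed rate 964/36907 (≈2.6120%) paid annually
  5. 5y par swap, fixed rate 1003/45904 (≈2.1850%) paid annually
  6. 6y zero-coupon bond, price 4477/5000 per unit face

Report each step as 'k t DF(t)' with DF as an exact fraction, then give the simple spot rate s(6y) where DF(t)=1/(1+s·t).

1 1 9549/10000
2 2 9241/10000
3 3 9081/10000
4 4 2259/2500
5 5 8997/10000
6 6 4477/5000
s(6y) = (1/(4477/5000) − 1)/(6) = 523/26862 ≈ 1.9470%

step 1 [1y] zero: DF = P = 9549/10000 ≈ 0.954900
step 2 [2y] zero: DF = P = 9241/10000 ≈ 0.924100
step 3 [3y] zero: DF = P = 9081/10000 ≈ 0.908100
step 4 [4y] swap r/1=964/36907: DF=(1 − 964/36907·(0.954900+0.924100+0.908100))/(1+964/36907) = 2259/2500 ≈ 0.903600
step 5 [5y] swap r/1=1003/45904: DF=(1 − 1003/45904·(0.954900+0.924100+0.908100+0.903600))/(1+1003/45904) = 8997/10000 ≈ 0.899700
step 6 [6y] zero: DF = P = 4477/5000 ≈ 0.895400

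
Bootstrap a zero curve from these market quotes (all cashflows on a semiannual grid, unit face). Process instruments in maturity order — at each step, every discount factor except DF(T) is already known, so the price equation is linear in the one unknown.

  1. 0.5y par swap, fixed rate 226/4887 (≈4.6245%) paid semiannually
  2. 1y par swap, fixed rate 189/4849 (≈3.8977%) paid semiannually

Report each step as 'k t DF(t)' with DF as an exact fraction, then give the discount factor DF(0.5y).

1 1/2 4887/5000
2 1 4811/5000
DF(0.5y) = 4887/5000 ≈ 0.977400

step 1 [0.5y] swap r/2=113/4887: DF=(1 − 113/4887·(0))/(1+113/4887) = 4887/5000 ≈ 0.977400
step 2 [1y] swap r/2=189/9698: DF=(1 − 189/9698·(0.977400))/(1+189/9698) = 4811/5000 ≈ 0.962200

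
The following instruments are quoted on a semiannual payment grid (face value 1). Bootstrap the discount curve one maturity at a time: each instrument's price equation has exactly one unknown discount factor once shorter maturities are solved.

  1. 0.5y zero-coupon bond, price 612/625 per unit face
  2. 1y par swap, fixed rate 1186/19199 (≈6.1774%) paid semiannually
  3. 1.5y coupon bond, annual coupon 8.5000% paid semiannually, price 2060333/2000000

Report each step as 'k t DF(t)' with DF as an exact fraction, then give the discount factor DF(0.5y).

1 1/2 612/625
2 1 9407/10000
3 3/2 9099/10000
DF(0.5y) = 612/625 ≈ 0.979200

step 1 [0.5y] zero: DF = P = 612/625 ≈ 0.979200
step 2 [1y] swap r/2=593/19199: DF=(1 − 593/19199·(0.979200))/(1+593/19199) = 9407/10000 ≈ 0.940700
step 3 [1.5y] bond c/2=17/400: DF=(2060333/2000000 − 17/400·(0.979200+0.940700))/(1+17/400) = 9099/10000 ≈ 0.909900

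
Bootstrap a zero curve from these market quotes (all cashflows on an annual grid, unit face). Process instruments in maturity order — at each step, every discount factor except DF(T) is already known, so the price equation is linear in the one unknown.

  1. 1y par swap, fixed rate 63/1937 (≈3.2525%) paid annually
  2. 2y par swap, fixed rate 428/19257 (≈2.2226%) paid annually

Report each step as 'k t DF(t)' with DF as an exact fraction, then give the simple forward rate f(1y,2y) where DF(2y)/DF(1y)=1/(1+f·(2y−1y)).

1 1 1937/2000
2 2 2393/2500
f(1y,2y) = ((1937/2000)/(2393/2500) − 1)/(1) = 113/9572 ≈ 1.1805%

step 1 [1y] swap r/1=63/1937: DF=(1 − 63/1937·(0))/(1+63/1937) = 1937/2000 ≈ 0.968500
step 2 [2y] swap r/1=428/19257: DF=(1 − 428/19257·(0.968500))/(1+428/19257) = 2393/2500 ≈ 0.957200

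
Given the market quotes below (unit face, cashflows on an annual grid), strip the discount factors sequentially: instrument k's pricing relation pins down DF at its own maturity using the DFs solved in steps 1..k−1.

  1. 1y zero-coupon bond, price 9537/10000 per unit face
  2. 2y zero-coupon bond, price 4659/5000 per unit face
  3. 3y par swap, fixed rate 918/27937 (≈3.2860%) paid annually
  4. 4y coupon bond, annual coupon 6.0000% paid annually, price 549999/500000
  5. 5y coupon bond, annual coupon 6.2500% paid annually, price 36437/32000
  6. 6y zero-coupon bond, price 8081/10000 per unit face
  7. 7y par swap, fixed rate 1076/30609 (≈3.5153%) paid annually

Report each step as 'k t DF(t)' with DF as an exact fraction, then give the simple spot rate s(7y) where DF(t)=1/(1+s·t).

1 1 9537/10000
2 2 4659/5000
3 3 4541/5000
4 4 2199/2500
5 5 2139/2500
6 6 8081/10000
7 7 981/1250
s(7y) = (1/(981/1250) − 1)/(7) = 269/6867 ≈ 3.9173%

step 1 [1y] zero: DF = P = 9537/10000 ≈ 0.953700
step 2 [2y] zero: DF = P = 4659/5000 ≈ 0.931800
step 3 [3y] swap r/1=918/27937: DF=(1 − 918/27937·(0.953700+0.931800))/(1+918/27937) = 4541/5000 ≈ 0.908200
step 4 [4y] bond c/1=3/50: DF=(549999/500000 − 3/50·(0.953700+0.931800+0.908200))/(1+3/50) = 2199/2500 ≈ 0.879600
step 5 [5y] bond c/1=1/16: DF=(36437/32000 − 1/16·(0.953700+0.931800+0.908200+0.879600))/(1+1/16) = 2139/2500 ≈ 0.855600
step 6 [6y] zero: DF = P = 8081/10000 ≈ 0.808100
step 7 [7y] swap r/1=1076/30609: DF=(1 − 1076/30609·(0.953700+0.931800+0.908200+0.879600+0.855600+0.808100))/(1+1076/30609) = 981/1250 ≈ 0.784800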